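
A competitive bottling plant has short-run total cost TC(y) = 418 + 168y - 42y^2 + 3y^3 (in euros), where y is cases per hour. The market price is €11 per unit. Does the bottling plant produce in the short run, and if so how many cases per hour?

Strip out fixed cost: VC = 168y - 42y^2 + 3y^3. Then AVC = 168 - 42y + 3y^2 and MC = 168 - 84y + 9y^2.
AVC hits its minimum where MC = AVC, at y = 7, giving min AVC = 168 - 42·7 + 3·7^2 = €21.
P = €11 lies below min AVC = €21; no output level covers variable cost.
Best response: produce nothing and absorb the €418 fixed cost.

Shut down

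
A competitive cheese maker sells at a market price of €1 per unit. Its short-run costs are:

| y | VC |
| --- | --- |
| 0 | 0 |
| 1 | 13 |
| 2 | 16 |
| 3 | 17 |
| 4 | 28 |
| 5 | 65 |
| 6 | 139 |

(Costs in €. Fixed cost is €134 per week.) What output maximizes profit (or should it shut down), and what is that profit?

y = 0 (shut down); profit = -€134

Compute π = P·y − TC at each output: y=0: -134; y=1: -146; y=2: -148; y=3: -148; y=4: -158; y=5: -194; y=6: -267.
Profit is highest at y = 0. Equivalently, the lowest AVC in the table is 17/3 ≈ €5.67 at y = 3, and P = €1 falls below it — price never covers variable cost, so the firm shuts down and loses only its fixed cost.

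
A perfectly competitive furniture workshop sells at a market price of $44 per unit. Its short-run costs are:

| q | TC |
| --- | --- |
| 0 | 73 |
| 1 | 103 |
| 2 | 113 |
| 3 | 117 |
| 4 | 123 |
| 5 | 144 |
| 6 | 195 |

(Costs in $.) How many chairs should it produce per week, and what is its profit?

q = 5; profit = $76

Tabulate TR − TC: q=0: -73; q=1: -59; q=2: -25; q=3: 15; q=4: 53; q=5: 76; q=6: 69.
Profit is maximized at q = 5. AVC there is 71/5 = $14.20 ≤ P, so producing beats shutting down (which would give -$73).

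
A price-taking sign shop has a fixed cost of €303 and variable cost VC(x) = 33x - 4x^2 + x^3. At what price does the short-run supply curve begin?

€29 per unit

The shutdown price is the minimum of AVC. VC = 33x - 4x^2 + x^3, so AVC = 33 - 4x + x^2.
At the minimum of AVC, MC = AVC. MC = 33 - 8x + 3x^2; setting MC = AVC gives 2x^2 - 4x = 0, so x = 2. min AVC = 29.
The firm shuts down for any P below €29.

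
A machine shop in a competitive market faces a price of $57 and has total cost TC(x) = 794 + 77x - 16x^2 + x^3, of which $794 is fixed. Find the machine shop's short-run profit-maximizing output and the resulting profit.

AVC = 77 - 16x + x^2 has its minimum $13 at x = 8; price $57 clears that bar, so the firm operates.
With MC = 77 - 32x + 3x^2, P = MC on the upward-sloping part at x* = 10.
TR = 57·10 = 570. TC = 794 + 170 = 964. Profit = 570 − 964 = -$394.
Shutting down would mean losing the fixed cost of $794, so operating at a loss of $394 is better by $400.

Profit = -$394 at x = 10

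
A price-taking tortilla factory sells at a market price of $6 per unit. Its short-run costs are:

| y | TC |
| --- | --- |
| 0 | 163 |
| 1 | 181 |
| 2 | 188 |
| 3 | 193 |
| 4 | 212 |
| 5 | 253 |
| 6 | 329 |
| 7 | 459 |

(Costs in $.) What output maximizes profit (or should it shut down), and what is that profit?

Profit at each row (π = 6y − TC): y=0: -163; y=1: -175; y=2: -176; y=3: -175; y=4: -188; y=5: -223; y=6: -293; y=7: -417.
Profit is highest at y = 0. Equivalently, the lowest AVC in the table is 30/3 ≈ $10 at y = 3, and P = $6 falls below it — price never covers variable cost, so the firm shuts down and loses only its fixed cost.

y = 0 (shut down); profit = -$163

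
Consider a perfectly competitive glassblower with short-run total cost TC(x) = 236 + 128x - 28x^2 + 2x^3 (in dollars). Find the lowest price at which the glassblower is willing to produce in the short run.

$30 per unit

The shutdown price is the minimum of AVC. VC = 128x - 28x^2 + 2x^3, so AVC = 128 - 28x + 2x^2.
dAVC/dx = -28 + 4x = 0 gives x = 7. min AVC = 128 - 28·7 + 2·7^2 = 30.
The firm shuts down for any P below $30.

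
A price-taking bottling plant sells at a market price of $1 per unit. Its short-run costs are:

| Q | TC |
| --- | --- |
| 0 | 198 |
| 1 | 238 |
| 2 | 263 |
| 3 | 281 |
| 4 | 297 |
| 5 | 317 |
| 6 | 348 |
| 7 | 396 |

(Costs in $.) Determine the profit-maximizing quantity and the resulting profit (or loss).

Compute π = P·Q − TC at each output: Q=0: -198; Q=1: -237; Q=2: -261; Q=3: -278; Q=4: -293; Q=5: -312; Q=6: -342; Q=7: -389.
Profit is highest at Q = 0. Equivalently, the lowest AVC in the table is 119/5 ≈ $23.80 at Q = 5, and P = $1 falls below it — price never covers variable cost, so the firm shuts down and loses only its fixed cost.

Q = 0 (shut down); profit = -$198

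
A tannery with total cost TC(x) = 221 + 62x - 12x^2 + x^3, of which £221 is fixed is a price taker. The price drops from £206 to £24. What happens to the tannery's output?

MC = 62 - 24x + 3x^2; the shutdown threshold is min AVC = £26 (at x = 6).
At P = £206 ≥ min AVC, set P = MC on the rising branch: x = 12.
At P = £24 < min AVC = £26, price no longer covers variable cost at any output, so the firm shuts down: x = 0.

Output falls from 12 to 0 (the firm shuts down)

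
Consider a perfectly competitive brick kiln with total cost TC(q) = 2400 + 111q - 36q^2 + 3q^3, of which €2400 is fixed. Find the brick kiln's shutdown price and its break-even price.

Shutdown price = €3; break-even price = €291

AVC = 111 - 36q + 3q^2; minimized at q = 6, giving min AVC = €3. That is the shutdown price.
ATC = 2400/q + 111 - 36q + 3q^2. Setting dATC/dq = −2400/q^2 − 36 + 6q = 0 gives q = 10 (since 6·10^3 − 36·10^2 = 2400).
min ATC = 2400/10 + 111 − 36·10 + 3·10^2 = €291. That is the break-even price.
For €3 ≤ P < €291 the firm produces at a loss; below €3 it shuts down.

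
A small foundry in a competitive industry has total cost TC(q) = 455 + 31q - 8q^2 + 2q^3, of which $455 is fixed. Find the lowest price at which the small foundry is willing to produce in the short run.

The firm shuts down when price falls below the minimum of average variable cost. AVC = VC/q = 31 - 8q + 2q^2.
dAVC/dq = -8 + 4q = 0 gives q = 2. min AVC = 31 - 8·2 + 2·2^2 = 23.
The firm shuts down for any P below $23.

$23 per unit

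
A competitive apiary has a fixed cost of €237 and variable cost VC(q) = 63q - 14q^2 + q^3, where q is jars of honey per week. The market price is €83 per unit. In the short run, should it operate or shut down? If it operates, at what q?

From TC, MC = TC'(q) = 63 - 28q + 3q^2 and AVC = VC/q = 63 - 14q + q^2.
AVC is minimized where dAVC/dq = -14 + 2q = 0, at q = 7; min AVC = 63 - 14·7 + 7^2 = €14.
Since P = €83 ≥ min AVC = €14, price covers variable cost and the firm should produce.
P = MC gives -20 - 28q + 3q^2 = 0, with roots -2/3 and 10. Take the larger (rising MC): q* = 10.
Check: AVC at q = 10 is €23 ≤ P, so revenue covers variable cost.
Profit = P·q − TC = 83·10 − 467 = €363.

Produce at q = 10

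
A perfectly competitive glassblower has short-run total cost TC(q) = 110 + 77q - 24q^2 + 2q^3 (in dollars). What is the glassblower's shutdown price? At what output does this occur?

The firm shuts down when price falls below the minimum of average variable cost. AVC = VC/q = 77 - 24q + 2q^2.
dAVC/dq = -24 + 4q = 0 gives q = 6. min AVC = 77 - 24·6 + 2·6^2 = 5.
So the shutdown price is $5.

$5 per unit, at q = 6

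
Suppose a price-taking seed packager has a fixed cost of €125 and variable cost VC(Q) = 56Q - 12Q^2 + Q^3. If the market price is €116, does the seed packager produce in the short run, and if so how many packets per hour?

Produce at Q = 10

Variable cost is VC = 56Q - 12Q^2 + Q^3, so AVC = VC/Q = 56 - 12Q + Q^2 and MC = dTC/dQ = 56 - 24Q + 3Q^2.
AVC is minimized where dAVC/dQ = -12 + 2Q = 0, at Q = 6; min AVC = 56 - 12·6 + 6^2 = €20.
Because €116 ≥ €20, revenue can cover variable cost; the firm operates.
Solving P = MC: -60 - 24Q + 3Q^2 = 0 ⇒ Q = -2 or 10. On the upward-sloping branch, Q* = 10.
Check: AVC at Q = 10 is €36 ≤ P, so revenue covers variable cost.
Profit = P·Q − TC = 116·10 − 485 = €675.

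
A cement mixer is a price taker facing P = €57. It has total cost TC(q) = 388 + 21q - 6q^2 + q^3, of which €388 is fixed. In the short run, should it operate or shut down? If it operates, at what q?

Produce at q = 6

Variable cost is VC = 21q - 6q^2 + q^3, so AVC = VC/q = 21 - 6q + q^2 and MC = dTC/dq = 21 - 12q + 3q^2.
The AVC parabola has its vertex at q = 6/2 = 3, where AVC = 21 - 6·3 + 3^2 = €12.
Because €57 ≥ €12, revenue can cover variable cost; the firm operates.
Set P = MC: 57 = 21 - 12q + 3q^2 → -36 - 12q + 3q^2 = 0. The roots are q = -2 and q = 6; the profit-maximizing output is on the rising part of MC, so q* = 6.
Check: AVC at q = 6 is €21 ≤ P, so revenue covers variable cost.
Profit = P·q − TC = 57·6 − 514 = -€172, a loss, but smaller than the €388 fixed cost the firm would lose by shutting down.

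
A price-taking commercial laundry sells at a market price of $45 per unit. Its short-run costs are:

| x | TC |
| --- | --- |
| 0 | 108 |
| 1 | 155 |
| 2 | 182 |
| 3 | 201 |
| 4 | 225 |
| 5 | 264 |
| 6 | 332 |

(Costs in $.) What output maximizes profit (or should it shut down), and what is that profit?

x = 5; profit = -$39

Compute π = P·x − TC at each output: x=0: -108; x=1: -110; x=2: -92; x=3: -66; x=4: -45; x=5: -39; x=6: -62.
Profit is maximized at x = 5. AVC there is 156/5 = $31.20 ≤ P, so producing beats shutting down (which would give -$108).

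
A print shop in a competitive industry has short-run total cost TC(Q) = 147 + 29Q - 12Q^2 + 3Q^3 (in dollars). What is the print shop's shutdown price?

Short-run supply begins at min AVC. From VC = 29Q - 12Q^2 + 3Q^3, AVC = 29 - 12Q + 3Q^2.
dAVC/dQ = -12 + 6Q = 0 gives Q = 2. min AVC = 29 - 12·2 + 3·2^2 = 17.
For P < $17 the firm produces nothing.

$17 per unit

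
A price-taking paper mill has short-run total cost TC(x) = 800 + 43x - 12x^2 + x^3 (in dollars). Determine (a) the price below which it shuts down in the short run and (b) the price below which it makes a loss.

Shutdown price = $7; break-even price = $103

Shutdown price = min AVC. AVC = 43 - 12x + x^2, with vertex at x = 6 and minimum $7.
ATC = 800/x + 43 - 12x + x^2. Setting dATC/dx = −800/x^2 − 12 + 2x = 0 gives x = 10 (since 2·10^3 − 12·10^2 = 800).
min ATC = 800/10 + 43 − 12·10 + 10^2 = $103. That is the break-even price.
For $7 ≤ P < $103 the firm produces at a loss; below $7 it shuts down.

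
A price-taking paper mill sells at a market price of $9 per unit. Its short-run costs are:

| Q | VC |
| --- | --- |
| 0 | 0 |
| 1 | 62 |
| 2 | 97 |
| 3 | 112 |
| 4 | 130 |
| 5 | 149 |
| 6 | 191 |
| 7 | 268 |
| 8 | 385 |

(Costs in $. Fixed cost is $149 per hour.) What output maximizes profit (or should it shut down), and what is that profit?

Q = 0 (shut down); profit = -$149

Compute π = P·Q − TC at each output: Q=0: -149; Q=1: -202; Q=2: -228; Q=3: -234; Q=4: -243; Q=5: -253; Q=6: -286; Q=7: -354; Q=8: -462.
Profit is highest at Q = 0. Equivalently, the lowest AVC in the table is 149/5 ≈ $29.80 at Q = 5, and P = $9 falls below it — price never covers variable cost, so the firm shuts down and loses only its fixed cost.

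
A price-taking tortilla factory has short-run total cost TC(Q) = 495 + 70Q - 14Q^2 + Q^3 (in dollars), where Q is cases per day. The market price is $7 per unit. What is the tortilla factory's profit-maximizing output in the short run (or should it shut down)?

Shut down

Strip out fixed cost: VC = 70Q - 14Q^2 + Q^3. Then AVC = 70 - 14Q + Q^2 and MC = 70 - 28Q + 3Q^2.
AVC is minimized where dAVC/dQ = -14 + 2Q = 0, at Q = 7; min AVC = 70 - 14·7 + 7^2 = $21.
Since P = $7 < min AVC = $21, price fails to cover variable cost at any output.
Best response: produce nothing and absorb the $495 fixed cost.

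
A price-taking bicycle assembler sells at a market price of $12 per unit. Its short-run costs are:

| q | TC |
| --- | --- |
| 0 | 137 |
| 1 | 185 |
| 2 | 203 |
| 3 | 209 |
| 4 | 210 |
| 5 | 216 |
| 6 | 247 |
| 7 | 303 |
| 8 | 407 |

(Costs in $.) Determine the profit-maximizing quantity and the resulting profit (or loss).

q = 0 (shut down); profit = -$137

Profit at each row (π = 12q − TC): q=0: -137; q=1: -173; q=2: -179; q=3: -173; q=4: -162; q=5: -156; q=6: -175; q=7: -219; q=8: -311.
Profit is highest at q = 0. Equivalently, the lowest AVC in the table is 79/5 ≈ $15.80 at q = 5, and P = $12 falls below it — price never covers variable cost, so the firm shuts down and loses only its fixed cost.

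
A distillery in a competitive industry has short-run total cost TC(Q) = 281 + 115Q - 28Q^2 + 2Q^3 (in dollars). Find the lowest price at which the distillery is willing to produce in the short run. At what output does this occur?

$17 per unit, at Q = 7

The shutdown price is the minimum of AVC. VC = 115Q - 28Q^2 + 2Q^3, so AVC = 115 - 28Q + 2Q^2.
dAVC/dQ = -28 + 4Q = 0 gives Q = 7. min AVC = 115 - 28·7 + 2·7^2 = 17.
So the shutdown price is $17.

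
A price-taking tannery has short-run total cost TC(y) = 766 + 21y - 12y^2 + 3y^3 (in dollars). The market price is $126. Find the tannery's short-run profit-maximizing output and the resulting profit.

Profit = -$316 at y = 5

AVC = 21 - 12y + 3y^2; min AVC = $9 at y = 2. Since P = $126 ≥ min AVC, the firm produces.
With MC = 21 - 24y + 9y^2, P = MC on the upward-sloping part at y* = 5.
TR = 126·5 = 630. TC = 766 + 180 = 946. Profit = 630 − 946 = -$316.
Shutting down would mean losing the fixed cost of $766, so operating at a loss of $316 is better by $450.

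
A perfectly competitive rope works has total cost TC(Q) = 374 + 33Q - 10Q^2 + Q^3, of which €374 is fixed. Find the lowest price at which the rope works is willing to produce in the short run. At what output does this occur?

The firm shuts down when price falls below the minimum of average variable cost. AVC = VC/Q = 33 - 10Q + Q^2.
dAVC/dQ = -10 + 2Q = 0 gives Q = 5. min AVC = 33 - 10·5 + 5^2 = 8.
The firm shuts down for any P below €8.

€8 per unit, at Q = 5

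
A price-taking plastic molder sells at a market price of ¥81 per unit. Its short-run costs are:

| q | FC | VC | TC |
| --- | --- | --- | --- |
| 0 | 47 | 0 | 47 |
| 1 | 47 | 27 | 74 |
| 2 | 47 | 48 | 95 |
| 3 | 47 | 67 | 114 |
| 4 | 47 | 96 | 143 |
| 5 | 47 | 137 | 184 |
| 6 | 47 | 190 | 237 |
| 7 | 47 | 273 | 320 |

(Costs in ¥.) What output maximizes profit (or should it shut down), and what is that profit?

Compute π = P·q − TC at each output: q=0: -47; q=1: 7; q=2: 67; q=3: 129; q=4: 181; q=5: 221; q=6: 249; q=7: 247.
Profit is maximized at q = 6. AVC there is 190/6 = ¥31.67 ≤ P, so producing beats shutting down (which would give -¥47).

q = 6; profit = ¥249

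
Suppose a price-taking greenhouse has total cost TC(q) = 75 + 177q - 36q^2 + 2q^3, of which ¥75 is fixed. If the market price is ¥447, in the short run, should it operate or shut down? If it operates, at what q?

Produce at q = 15

Variable cost is VC = 177q - 36q^2 + 2q^3, so AVC = VC/q = 177 - 36q + 2q^2 and MC = dTC/dq = 177 - 72q + 6q^2.
AVC hits its minimum where MC = AVC, at q = 9, giving min AVC = 177 - 36·9 + 2·9^2 = ¥15.
P = ¥447 exceeds min AVC = ¥15, so the firm stays open.
P = MC gives -270 - 72q + 6q^2 = 0, with roots -3 and 15. Take the larger (rising MC): q* = 15.
Check: AVC at q = 15 is ¥87 ≤ P, so revenue covers variable cost.
Profit = P·q − TC = 447·15 − 1380 = ¥5325.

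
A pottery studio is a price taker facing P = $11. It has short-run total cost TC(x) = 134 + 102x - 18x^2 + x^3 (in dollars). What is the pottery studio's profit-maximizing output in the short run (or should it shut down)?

Shut down

Variable cost is VC = 102x - 18x^2 + x^3, so AVC = VC/x = 102 - 18x + x^2 and MC = dTC/dx = 102 - 36x + 3x^2.
AVC hits its minimum where MC = AVC, at x = 9, giving min AVC = 102 - 18·9 + 9^2 = $21.
P = $11 lies below min AVC = $21; no output level covers variable cost.
Shutting down limits the loss to fixed cost, $134.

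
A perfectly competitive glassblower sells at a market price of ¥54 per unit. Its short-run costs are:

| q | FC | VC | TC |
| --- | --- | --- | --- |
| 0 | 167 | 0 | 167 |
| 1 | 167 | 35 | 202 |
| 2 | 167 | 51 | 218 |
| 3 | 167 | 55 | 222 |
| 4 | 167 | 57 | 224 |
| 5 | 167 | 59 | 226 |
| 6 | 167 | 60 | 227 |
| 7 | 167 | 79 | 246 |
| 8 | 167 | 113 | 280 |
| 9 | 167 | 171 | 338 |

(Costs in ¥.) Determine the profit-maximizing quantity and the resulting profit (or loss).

Profit at each row (π = 54q − TC): q=0: -167; q=1: -148; q=2: -110; q=3: -60; q=4: -8; q=5: 44; q=6: 97; q=7: 132; q=8: 152; q=9: 148.
Profit is maximized at q = 8. AVC there is 113/8 = ¥14.12 ≤ P, so producing beats shutting down (which would give -¥167).

q = 8; profit = ¥152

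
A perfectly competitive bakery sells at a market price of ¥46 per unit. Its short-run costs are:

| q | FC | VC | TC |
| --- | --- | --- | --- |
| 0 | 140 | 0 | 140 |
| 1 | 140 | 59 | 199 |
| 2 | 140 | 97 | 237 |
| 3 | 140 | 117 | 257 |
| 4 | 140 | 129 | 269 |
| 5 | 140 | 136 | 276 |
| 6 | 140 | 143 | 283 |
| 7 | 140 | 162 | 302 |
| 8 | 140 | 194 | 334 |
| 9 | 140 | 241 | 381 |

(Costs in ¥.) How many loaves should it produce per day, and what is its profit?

Tabulate TR − TC: q=0: -140; q=1: -153; q=2: -145; q=3: -119; q=4: -85; q=5: -46; q=6: -7; q=7: 20; q=8: 34; q=9: 33.
Profit is maximized at q = 8. AVC there is 194/8 = ¥24.25 ≤ P, so producing beats shutting down (which would give -¥140).

q = 8; profit = ¥34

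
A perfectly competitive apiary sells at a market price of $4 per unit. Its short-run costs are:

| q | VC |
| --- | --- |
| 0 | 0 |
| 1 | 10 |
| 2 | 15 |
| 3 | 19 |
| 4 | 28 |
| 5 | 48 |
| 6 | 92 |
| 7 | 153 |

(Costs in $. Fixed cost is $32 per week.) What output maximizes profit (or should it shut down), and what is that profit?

Profit at each row (π = 4q − TC): q=0: -32; q=1: -38; q=2: -39; q=3: -39; q=4: -44; q=5: -60; q=6: -100; q=7: -157.
Profit is highest at q = 0. Equivalently, the lowest AVC in the table is 19/3 ≈ $6.33 at q = 3, and P = $4 falls below it — price never covers variable cost, so the firm shuts down and loses only its fixed cost.

q = 0 (shut down); profit = -$32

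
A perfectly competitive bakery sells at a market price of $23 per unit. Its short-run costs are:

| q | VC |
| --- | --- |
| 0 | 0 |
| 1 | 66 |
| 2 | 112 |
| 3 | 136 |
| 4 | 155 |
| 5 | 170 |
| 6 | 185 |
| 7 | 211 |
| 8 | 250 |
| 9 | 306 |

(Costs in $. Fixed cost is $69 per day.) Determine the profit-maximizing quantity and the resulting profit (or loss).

q = 0 (shut down); profit = -$69

Tabulate TR − TC: q=0: -69; q=1: -112; q=2: -135; q=3: -136; q=4: -132; q=5: -124; q=6: -116; q=7: -119; q=8: -135; q=9: -168.
Profit is highest at q = 0. Equivalently, the lowest AVC in the table is 211/7 ≈ $30.14 at q = 7, and P = $23 falls below it — price never covers variable cost, so the firm shuts down and loses only its fixed cost.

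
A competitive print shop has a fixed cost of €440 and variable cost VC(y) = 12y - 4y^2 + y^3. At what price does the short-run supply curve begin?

Short-run supply begins at min AVC. From VC = 12y - 4y^2 + y^3, AVC = 12 - 4y + y^2.
dAVC/dy = -4 + 2y = 0 gives y = 2. min AVC = 12 - 4·2 + 2^2 = 8.
So the shutdown price is €8.

€8 per unit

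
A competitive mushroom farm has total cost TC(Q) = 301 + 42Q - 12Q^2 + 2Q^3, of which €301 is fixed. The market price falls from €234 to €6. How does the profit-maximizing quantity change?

AVC = 42 - 12Q + 2Q^2, minimized at Q = 3 where min AVC = €24. MC = 42 - 24Q + 6Q^2.
With P = €234 above the shutdown price, P = MC gives Q = 8.
At P = €6 < min AVC = €24, price no longer covers variable cost at any output, so the firm shuts down: Q = 0.

Output falls from 8 to 0 (the firm shuts down)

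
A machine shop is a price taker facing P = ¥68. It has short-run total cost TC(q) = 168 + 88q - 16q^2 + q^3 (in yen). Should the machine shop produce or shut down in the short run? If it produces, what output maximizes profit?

Variable cost is VC = 88q - 16q^2 + q^3, so AVC = VC/q = 88 - 16q + q^2 and MC = dTC/dq = 88 - 32q + 3q^2.
AVC is minimized where dAVC/dq = -16 + 2q = 0, at q = 8; min AVC = 88 - 16·8 + 8^2 = ¥24.
Since P = ¥68 ≥ min AVC = ¥24, price covers variable cost and the firm should produce.
Solving P = MC: 20 - 32q + 3q^2 = 0 ⇒ q = 2/3 or 10. On the upward-sloping branch, q* = 10.
Check: AVC at q = 10 is ¥28 ≤ P, so revenue covers variable cost.
Profit = P·q − TC = 68·10 − 448 = ¥232.

Produce at q = 10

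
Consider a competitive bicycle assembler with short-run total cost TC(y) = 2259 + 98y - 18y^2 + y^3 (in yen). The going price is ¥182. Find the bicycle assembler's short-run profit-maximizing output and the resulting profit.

AVC = 98 - 18y + y^2; min AVC = ¥17 at y = 9. Since P = ¥182 ≥ min AVC, the firm produces.
With MC = 98 - 36y + 3y^2, P = MC on the upward-sloping part at y* = 14.
TR = 182·14 = 2548. TC = 2259 + 588 = 2847. Profit = 2548 − 2847 = -¥299.
That loss of ¥299 beats the ¥2259 the firm would lose by shutting down; producing recovers ¥1960 of fixed cost.

Profit = -¥299 at y = 14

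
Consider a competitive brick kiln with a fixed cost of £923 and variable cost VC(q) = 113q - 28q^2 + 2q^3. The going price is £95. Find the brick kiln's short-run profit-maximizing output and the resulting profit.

Profit = -£275 at q = 9

AVC = 113 - 28q + 2q^2 has its minimum £15 at q = 7; price £95 clears that bar, so the firm operates.
With MC = 113 - 56q + 6q^2, P = MC on the upward-sloping part at q* = 9.
TR = 95·9 = 855. TC = 923 + 207 = 1130. Profit = 855 − 1130 = -£275.
Shutting down would mean losing the fixed cost of £923, so operating at a loss of £275 is better by £648.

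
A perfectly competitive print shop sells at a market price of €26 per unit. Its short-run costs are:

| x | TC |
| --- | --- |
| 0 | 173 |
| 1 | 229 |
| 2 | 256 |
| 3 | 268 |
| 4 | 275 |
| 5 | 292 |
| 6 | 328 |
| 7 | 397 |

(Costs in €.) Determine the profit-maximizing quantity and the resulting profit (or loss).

Compute π = P·x − TC at each output: x=0: -173; x=1: -203; x=2: -204; x=3: -190; x=4: -171; x=5: -162; x=6: -172; x=7: -215.
Profit is maximized at x = 5. AVC there is 119/5 = €23.80 ≤ P, so producing beats shutting down (which would give -€173).

x = 5; profit = -€162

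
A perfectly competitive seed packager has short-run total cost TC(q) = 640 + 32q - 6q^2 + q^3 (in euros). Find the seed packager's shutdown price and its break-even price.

AVC = 32 - 6q + q^2; minimized at q = 3, giving min AVC = €23. That is the shutdown price.
ATC = 640/q + 32 - 6q + q^2. Setting dATC/dq = −640/q^2 − 6 + 2q = 0 gives q = 8 (since 2·8^3 − 6·8^2 = 640).
min ATC = 640/8 + 32 − 6·8 + 8^2 = €128. That is the break-even price.
For €23 ≤ P < €128 the firm produces at a loss; below €23 it shuts down.

Shutdown price = €23; break-even price = €128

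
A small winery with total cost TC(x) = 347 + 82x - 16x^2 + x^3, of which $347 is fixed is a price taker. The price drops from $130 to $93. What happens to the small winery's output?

Output falls from 12 to 11

AVC = 82 - 16x + x^2, minimized at x = 8 where min AVC = $18. MC = 82 - 32x + 3x^2.
At P = $130 ≥ min AVC, set P = MC on the rising branch: x = 12.
At P = $93 ≥ min AVC, set P = MC: x = 11. The firm stays open but cuts output.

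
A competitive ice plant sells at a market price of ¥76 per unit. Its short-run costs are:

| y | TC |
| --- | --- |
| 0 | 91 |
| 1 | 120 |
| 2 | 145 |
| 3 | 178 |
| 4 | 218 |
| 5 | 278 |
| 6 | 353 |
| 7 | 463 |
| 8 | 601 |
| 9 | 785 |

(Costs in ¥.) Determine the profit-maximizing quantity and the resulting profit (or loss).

Tabulate TR − TC: y=0: -91; y=1: -44; y=2: 7; y=3: 50; y=4: 86; y=5: 102; y=6: 103; y=7: 69; y=8: 7; y=9: -101.
Profit is maximized at y = 6. AVC there is 262/6 = ¥43.67 ≤ P, so producing beats shutting down (which would give -¥91).

y = 6; profit = ¥103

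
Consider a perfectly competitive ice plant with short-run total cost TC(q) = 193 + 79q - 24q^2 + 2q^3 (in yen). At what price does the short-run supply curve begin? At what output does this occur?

¥7 per unit, at q = 6

The firm shuts down when price falls below the minimum of average variable cost. AVC = VC/q = 79 - 24q + 2q^2.
At the minimum of AVC, MC = AVC. MC = 79 - 48q + 6q^2; setting MC = AVC gives 4q^2 - 24q = 0, so q = 6. min AVC = 7.
The firm shuts down for any P below ¥7.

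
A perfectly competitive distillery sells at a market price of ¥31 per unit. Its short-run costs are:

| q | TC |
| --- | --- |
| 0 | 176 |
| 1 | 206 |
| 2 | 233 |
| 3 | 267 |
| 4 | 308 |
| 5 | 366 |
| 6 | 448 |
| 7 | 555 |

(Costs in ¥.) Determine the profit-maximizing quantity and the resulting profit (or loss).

q = 2; profit = -¥171

Profit at each row (π = 31q − TC): q=0: -176; q=1: -175; q=2: -171; q=3: -174; q=4: -184; q=5: -211; q=6: -262; q=7: -338.
Profit is maximized at q = 2. AVC there is 57/2 = ¥28.50 ≤ P, so producing beats shutting down (which would give -¥176).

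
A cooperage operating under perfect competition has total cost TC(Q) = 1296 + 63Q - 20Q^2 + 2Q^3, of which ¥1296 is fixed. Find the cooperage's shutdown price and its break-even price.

Shutdown price = ¥13; break-even price = ¥189

AVC = 63 - 20Q + 2Q^2; minimized at Q = 5, giving min AVC = ¥13. That is the shutdown price.
ATC = 1296/Q + 63 - 20Q + 2Q^2. Setting dATC/dQ = −1296/Q^2 − 20 + 4Q = 0 gives Q = 9 (since 4·9^3 − 20·9^2 = 1296).
min ATC = 1296/9 + 63 − 20·9 + 2·9^2 = ¥189. That is the break-even price.
Between these two prices the firm operates at a loss; above ¥189 it earns a profit.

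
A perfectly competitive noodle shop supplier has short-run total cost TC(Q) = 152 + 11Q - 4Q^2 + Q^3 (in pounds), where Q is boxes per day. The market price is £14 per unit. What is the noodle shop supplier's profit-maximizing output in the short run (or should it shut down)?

Produce at Q = 3

Strip out fixed cost: VC = 11Q - 4Q^2 + Q^3. Then AVC = 11 - 4Q + Q^2 and MC = 11 - 8Q + 3Q^2.
The AVC parabola has its vertex at Q = 4/2 = 2, where AVC = 11 - 4·2 + 2^2 = £7.
Because £14 ≥ £7, revenue can cover variable cost; the firm operates.
Solving P = MC: -3 - 8Q + 3Q^2 = 0 ⇒ Q = -1/3 or 3. On the upward-sloping branch, Q* = 3.
Check: AVC at Q = 3 is £8 ≤ P, so revenue covers variable cost.
Profit = P·Q − TC = 14·3 − 176 = -£134, a loss, but smaller than the £152 fixed cost the firm would lose by shutting down.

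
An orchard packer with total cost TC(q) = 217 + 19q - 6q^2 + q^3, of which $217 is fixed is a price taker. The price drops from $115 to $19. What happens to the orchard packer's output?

MC = 19 - 12q + 3q^2; the shutdown threshold is min AVC = $10 (at q = 3).
At P = $115 ≥ min AVC, set P = MC on the rising branch: q = 8.
At P = $19 ≥ min AVC, set P = MC: q = 4. The firm stays open but cuts output.

Output falls from 8 to 4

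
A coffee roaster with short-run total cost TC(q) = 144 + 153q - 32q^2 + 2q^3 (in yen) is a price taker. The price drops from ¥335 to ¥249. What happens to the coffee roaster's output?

Output falls from 13 to 12

MC = 153 - 64q + 6q^2; the shutdown threshold is min AVC = ¥25 (at q = 8).
At P = ¥335 ≥ min AVC, set P = MC on the rising branch: q = 13.
At P = ¥249 ≥ min AVC, set P = MC: q = 12. The firm stays open but cuts output.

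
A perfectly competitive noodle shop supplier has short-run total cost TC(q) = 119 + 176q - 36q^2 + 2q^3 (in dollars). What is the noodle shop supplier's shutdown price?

The shutdown price is the minimum of AVC. VC = 176q - 36q^2 + 2q^3, so AVC = 176 - 36q + 2q^2.
dAVC/dq = -36 + 4q = 0 gives q = 9. min AVC = 176 - 36·9 + 2·9^2 = 14.
The firm shuts down for any P below $14.

$14 per unit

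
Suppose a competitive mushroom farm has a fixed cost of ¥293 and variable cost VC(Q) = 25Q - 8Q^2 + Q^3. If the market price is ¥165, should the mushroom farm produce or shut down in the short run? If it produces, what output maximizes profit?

Produce at Q = 10

Strip out fixed cost: VC = 25Q - 8Q^2 + Q^3. Then AVC = 25 - 8Q + Q^2 and MC = 25 - 16Q + 3Q^2.
AVC is minimized where dAVC/dQ = -8 + 2Q = 0, at Q = 4; min AVC = 25 - 8·4 + 4^2 = ¥9.
Because ¥165 ≥ ¥9, revenue can cover variable cost; the firm operates.
Solving P = MC: -140 - 16Q + 3Q^2 = 0 ⇒ Q = -14/3 or 10. On the upward-sloping branch, Q* = 10.
Check: AVC at Q = 10 is ¥45 ≤ P, so revenue covers variable cost.
Profit = P·Q − TC = 165·10 − 743 = ¥907.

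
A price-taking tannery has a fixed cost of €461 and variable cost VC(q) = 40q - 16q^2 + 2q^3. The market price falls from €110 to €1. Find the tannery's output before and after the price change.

Output falls from 7 to 0 (the firm shuts down)

MC = 40 - 32q + 6q^2; the shutdown threshold is min AVC = €8 (at q = 4).
At P = €110 ≥ min AVC, set P = MC on the rising branch: q = 7.
At P = €1 < min AVC = €8, price no longer covers variable cost at any output, so the firm shuts down: q = 0.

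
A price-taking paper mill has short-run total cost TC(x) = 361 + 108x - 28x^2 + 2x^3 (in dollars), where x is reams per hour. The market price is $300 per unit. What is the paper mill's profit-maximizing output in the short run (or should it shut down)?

From TC, MC = TC'(x) = 108 - 56x + 6x^2 and AVC = VC/x = 108 - 28x + 2x^2.
AVC is minimized where dAVC/dx = -28 + 4x = 0, at x = 7; min AVC = 108 - 28·7 + 2·7^2 = $10.
Because $300 ≥ $10, revenue can cover variable cost; the firm operates.
P = MC gives -192 - 56x + 6x^2 = 0, with roots -8/3 and 12. Take the larger (rising MC): x* = 12.
Check: AVC at x = 12 is $60 ≤ P, so revenue covers variable cost.
Profit = P·x − TC = 300·12 − 1081 = $2519.

Produce at x = 12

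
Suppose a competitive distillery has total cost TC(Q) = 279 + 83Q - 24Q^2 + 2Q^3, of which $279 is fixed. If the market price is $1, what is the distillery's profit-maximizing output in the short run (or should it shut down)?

Shut down

Variable cost is VC = 83Q - 24Q^2 + 2Q^3, so AVC = VC/Q = 83 - 24Q + 2Q^2 and MC = dTC/dQ = 83 - 48Q + 6Q^2.
The AVC parabola has its vertex at Q = 24/4 = 6, where AVC = 83 - 24·6 + 2·6^2 = $11.
With P < min AVC ($1 < $11), every unit sold adds to the loss.
Best response: produce nothing and absorb the $279 fixed cost.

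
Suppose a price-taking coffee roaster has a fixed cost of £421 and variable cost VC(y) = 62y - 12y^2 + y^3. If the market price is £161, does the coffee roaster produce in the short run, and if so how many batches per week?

Produce at y = 11

Variable cost is VC = 62y - 12y^2 + y^3, so AVC = VC/y = 62 - 12y + y^2 and MC = dTC/dy = 62 - 24y + 3y^2.
AVC hits its minimum where MC = AVC, at y = 6, giving min AVC = 62 - 12·6 + 6^2 = £26.
Since P = £161 ≥ min AVC = £26, price covers variable cost and the firm should produce.
P = MC gives -99 - 24y + 3y^2 = 0, with roots -3 and 11. Take the larger (rising MC): y* = 11.
Check: AVC at y = 11 is £51 ≤ P, so revenue covers variable cost.
Profit = P·y − TC = 161·11 − 982 = £789.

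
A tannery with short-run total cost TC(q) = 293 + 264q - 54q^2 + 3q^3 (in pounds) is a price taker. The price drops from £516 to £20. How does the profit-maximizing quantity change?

Output falls from 14 to 0 (the firm shuts down)

AVC = 264 - 54q + 3q^2, minimized at q = 9 where min AVC = £21. MC = 264 - 108q + 9q^2.
With P = £516 above the shutdown price, P = MC gives q = 14.
At P = £20 < min AVC = £21, price no longer covers variable cost at any output, so the firm shuts down: q = 0.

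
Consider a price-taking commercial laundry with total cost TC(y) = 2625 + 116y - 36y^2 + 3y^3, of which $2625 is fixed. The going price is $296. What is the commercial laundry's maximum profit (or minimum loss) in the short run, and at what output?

Profit = -$225 at y = 10

AVC = 116 - 36y + 3y^2; min AVC = $8 at y = 6. Since P = $296 ≥ min AVC, the firm produces.
With MC = 116 - 72y + 9y^2, P = MC on the upward-sloping part at y* = 10.
TR = 296·10 = 2960. TC = 2625 + 560 = 3185. Profit = 2960 − 3185 = -$225.
That loss of $225 beats the $2625 the firm would lose by shutting down; producing recovers $2400 of fixed cost.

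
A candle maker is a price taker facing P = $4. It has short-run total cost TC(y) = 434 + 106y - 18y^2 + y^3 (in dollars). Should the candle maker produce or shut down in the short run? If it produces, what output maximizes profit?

Shut down

Variable cost is VC = 106y - 18y^2 + y^3, so AVC = VC/y = 106 - 18y + y^2 and MC = dTC/dy = 106 - 36y + 3y^2.
AVC hits its minimum where MC = AVC, at y = 9, giving min AVC = 106 - 18·9 + 9^2 = $25.
Since P = $4 < min AVC = $25, price fails to cover variable cost at any output.
The firm minimizes its loss by shutting down and losing only its fixed cost of $434.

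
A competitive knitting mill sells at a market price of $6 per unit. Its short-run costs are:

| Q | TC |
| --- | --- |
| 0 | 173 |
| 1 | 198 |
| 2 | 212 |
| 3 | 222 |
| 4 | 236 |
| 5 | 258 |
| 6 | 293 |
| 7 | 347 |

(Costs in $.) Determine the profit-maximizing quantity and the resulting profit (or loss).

Compute π = P·Q − TC at each output: Q=0: -173; Q=1: -192; Q=2: -200; Q=3: -204; Q=4: -212; Q=5: -228; Q=6: -257; Q=7: -305.
Profit is highest at Q = 0. Equivalently, the lowest AVC in the table is 63/4 ≈ $15.75 at Q = 4, and P = $6 falls below it — price never covers variable cost, so the firm shuts down and loses only its fixed cost.

Q = 0 (shut down); profit = -$173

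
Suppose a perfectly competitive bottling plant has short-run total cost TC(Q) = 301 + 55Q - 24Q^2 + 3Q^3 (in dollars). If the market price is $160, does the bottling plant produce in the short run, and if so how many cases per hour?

Variable cost is VC = 55Q - 24Q^2 + 3Q^3, so AVC = VC/Q = 55 - 24Q + 3Q^2 and MC = dTC/dQ = 55 - 48Q + 9Q^2.
AVC is minimized where dAVC/dQ = -24 + 6Q = 0, at Q = 4; min AVC = 55 - 24·4 + 3·4^2 = $7.
Since P = $160 ≥ min AVC = $7, price covers variable cost and the firm should produce.
Solving P = MC: -105 - 48Q + 9Q^2 = 0 ⇒ Q = -5/3 or 7. On the upward-sloping branch, Q* = 7.
Check: AVC at Q = 7 is $34 ≤ P, so revenue covers variable cost.
Profit = P·Q − TC = 160·7 − 539 = $581.

Produce at Q = 7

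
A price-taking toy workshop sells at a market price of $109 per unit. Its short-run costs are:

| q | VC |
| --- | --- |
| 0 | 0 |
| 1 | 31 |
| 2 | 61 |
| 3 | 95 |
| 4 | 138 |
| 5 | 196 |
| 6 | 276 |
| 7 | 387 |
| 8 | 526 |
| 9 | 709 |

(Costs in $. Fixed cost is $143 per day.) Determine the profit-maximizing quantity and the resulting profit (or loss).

Compute π = P·q − TC at each output: q=0: -143; q=1: -65; q=2: 14; q=3: 89; q=4: 155; q=5: 206; q=6: 235; q=7: 233; q=8: 203; q=9: 129.
Profit is maximized at q = 6. AVC there is 276/6 = $46 ≤ P, so producing beats shutting down (which would give -$143).

q = 6; profit = $235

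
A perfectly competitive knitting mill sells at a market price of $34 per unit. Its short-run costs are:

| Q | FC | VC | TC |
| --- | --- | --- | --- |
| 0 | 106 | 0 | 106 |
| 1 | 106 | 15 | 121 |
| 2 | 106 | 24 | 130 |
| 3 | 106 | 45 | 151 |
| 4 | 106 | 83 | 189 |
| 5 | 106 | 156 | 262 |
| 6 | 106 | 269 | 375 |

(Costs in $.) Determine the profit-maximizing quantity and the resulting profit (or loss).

Q = 3; profit = -$49

Profit at each row (π = 34Q − TC): Q=0: -106; Q=1: -87; Q=2: -62; Q=3: -49; Q=4: -53; Q=5: -92; Q=6: -171.
Profit is maximized at Q = 3. AVC there is 45/3 = $15 ≤ P, so producing beats shutting down (which would give -$106).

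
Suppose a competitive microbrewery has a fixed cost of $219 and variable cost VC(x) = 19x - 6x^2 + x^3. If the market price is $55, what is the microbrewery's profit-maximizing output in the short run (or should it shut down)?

Strip out fixed cost: VC = 19x - 6x^2 + x^3. Then AVC = 19 - 6x + x^2 and MC = 19 - 12x + 3x^2.
AVC is minimized where dAVC/dx = -6 + 2x = 0, at x = 3; min AVC = 19 - 6·3 + 3^2 = $10.
Because $55 ≥ $10, revenue can cover variable cost; the firm operates.
Solving P = MC: -36 - 12x + 3x^2 = 0 ⇒ x = -2 or 6. On the upward-sloping branch, x* = 6.
Check: AVC at x = 6 is $19 ≤ P, so revenue covers variable cost.
Profit = P·x − TC = 55·6 − 333 = -$3, a loss, but smaller than the $219 fixed cost the firm would lose by shutting down.

Produce at x = 6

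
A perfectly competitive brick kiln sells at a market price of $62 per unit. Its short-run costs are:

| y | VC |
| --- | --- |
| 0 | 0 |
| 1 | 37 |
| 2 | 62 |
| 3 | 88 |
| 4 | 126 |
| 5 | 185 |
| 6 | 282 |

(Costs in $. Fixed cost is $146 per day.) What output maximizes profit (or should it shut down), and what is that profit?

y = 5; profit = -$21

Compute π = P·y − TC at each output: y=0: -146; y=1: -121; y=2: -84; y=3: -48; y=4: -24; y=5: -21; y=6: -56.
Profit is maximized at y = 5. AVC there is 185/5 = $37 ≤ P, so producing beats shutting down (which would give -$146).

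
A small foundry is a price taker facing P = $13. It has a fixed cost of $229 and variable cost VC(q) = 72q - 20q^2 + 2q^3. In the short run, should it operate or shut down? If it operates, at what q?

Shut down

Strip out fixed cost: VC = 72q - 20q^2 + 2q^3. Then AVC = 72 - 20q + 2q^2 and MC = 72 - 40q + 6q^2.
AVC hits its minimum where MC = AVC, at q = 5, giving min AVC = 72 - 20·5 + 2·5^2 = $22.
Since P = $13 < min AVC = $22, price fails to cover variable cost at any output.
Shutting down limits the loss to fixed cost, $229.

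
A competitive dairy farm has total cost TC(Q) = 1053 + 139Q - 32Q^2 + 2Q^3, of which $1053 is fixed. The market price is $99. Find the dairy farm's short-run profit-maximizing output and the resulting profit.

AVC = 139 - 32Q + 2Q^2 has its minimum $11 at Q = 8; price $99 clears that bar, so the firm operates.
MC = 139 - 64Q + 6Q^2. Setting P = MC and taking the root on the rising branch gives Q* = 10.
TR = 99·10 = 990. TC = 1053 + 190 = 1243. Profit = 990 − 1243 = -$253.
By producing, the firm covers all variable cost plus $800 of fixed cost; shutting down would lose the full $1053.

Profit = -$253 at Q = 10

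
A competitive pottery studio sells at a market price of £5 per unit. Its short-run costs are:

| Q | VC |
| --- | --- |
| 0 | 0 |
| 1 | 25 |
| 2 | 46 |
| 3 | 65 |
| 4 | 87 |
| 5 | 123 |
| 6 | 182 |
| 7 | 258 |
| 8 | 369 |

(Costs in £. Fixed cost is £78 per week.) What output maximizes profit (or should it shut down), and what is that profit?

Tabulate TR − TC: Q=0: -78; Q=1: -98; Q=2: -114; Q=3: -128; Q=4: -145; Q=5: -176; Q=6: -230; Q=7: -301; Q=8: -407.
Profit is highest at Q = 0. Equivalently, the lowest AVC in the table is 65/3 ≈ £21.67 at Q = 3, and P = £5 falls below it — price never covers variable cost, so the firm shuts down and loses only its fixed cost.

Q = 0 (shut down); profit = -£78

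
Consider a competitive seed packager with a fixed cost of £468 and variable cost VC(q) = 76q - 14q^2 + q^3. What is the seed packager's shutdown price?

The firm shuts down when price falls below the minimum of average variable cost. AVC = VC/q = 76 - 14q + q^2.
dAVC/dq = -14 + 2q = 0 gives q = 7. min AVC = 76 - 14·7 + 7^2 = 27.
For P < £27 the firm produces nothing.

£27 per unit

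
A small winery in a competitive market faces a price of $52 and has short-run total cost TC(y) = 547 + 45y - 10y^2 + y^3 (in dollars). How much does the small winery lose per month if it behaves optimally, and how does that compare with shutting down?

Profit = -$351 at y = 7

AVC = 45 - 10y + y^2; min AVC = $20 at y = 5. Since P = $52 ≥ min AVC, the firm produces.
With MC = 45 - 20y + 3y^2, P = MC on the upward-sloping part at y* = 7.
TR = 52·7 = 364. TC = 547 + 168 = 715. Profit = 364 − 715 = -$351.
Shutting down would mean losing the fixed cost of $547, so operating at a loss of $351 is better by $196.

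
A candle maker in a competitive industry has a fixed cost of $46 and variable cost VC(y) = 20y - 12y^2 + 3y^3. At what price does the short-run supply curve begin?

The firm shuts down when price falls below the minimum of average variable cost. AVC = VC/y = 20 - 12y + 3y^2.
At the minimum of AVC, MC = AVC. MC = 20 - 24y + 9y^2; setting MC = AVC gives 6y^2 - 12y = 0, so y = 2. min AVC = 8.
So the shutdown price is $8.

$8 per unit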